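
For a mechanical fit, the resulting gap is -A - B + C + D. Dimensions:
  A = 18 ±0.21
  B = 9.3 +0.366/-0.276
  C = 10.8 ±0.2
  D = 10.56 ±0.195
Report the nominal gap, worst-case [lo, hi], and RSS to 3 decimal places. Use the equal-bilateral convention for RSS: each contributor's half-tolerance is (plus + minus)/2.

Stack each dimension's contribution:
  -A: nom -18.000 → Σnom=-18.000; wc +0.210/-0.210 → slack +0.210/-0.210; half-tol=0.210, Σhalf²=0.044100
  -B: nom -9.300 → Σnom=-27.300; wc +0.276/-0.366 → slack +0.486/-0.576; half-tol=0.321, Σhalf²=0.147141
  +C: nom +10.800 → Σnom=-16.500; wc +0.200/-0.200 → slack +0.686/-0.776; half-tol=0.200, Σhalf²=0.187141
  +D: nom +10.560 → Σnom=-5.940; wc +0.195/-0.195 → slack +0.881/-0.971; half-tol=0.195, Σhalf²=0.225166
Nominal = -5.940. Worst-case = [-5.940 - 0.971, -5.940 + 0.881] = [-6.911, -5.059]. RSS = √0.225166 = 0.475.

nominal=-5.940 wc=[-6.911,-5.059] rss=0.475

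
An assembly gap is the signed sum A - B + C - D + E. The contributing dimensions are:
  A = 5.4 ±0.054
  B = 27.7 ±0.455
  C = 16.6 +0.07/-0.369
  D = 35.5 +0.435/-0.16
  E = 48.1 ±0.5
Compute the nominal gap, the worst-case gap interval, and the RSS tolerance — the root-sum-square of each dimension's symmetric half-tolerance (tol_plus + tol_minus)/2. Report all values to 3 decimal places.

Stack each dimension's contribution:
  +A: nom +5.400 → Σnom=5.400; wc +0.054/-0.054 → slack +0.054/-0.054; half-tol=0.054, Σhalf²=0.002916
  -B: nom -27.700 → Σnom=-22.300; wc +0.455/-0.455 → slack +0.509/-0.509; half-tol=0.455, Σhalf²=0.209941
  +C: nom +16.600 → Σnom=-5.700; wc +0.070/-0.369 → slack +0.579/-0.878; half-tol=0.220, Σhalf²=0.258121
  -D: nom -35.500 → Σnom=-41.200; wc +0.160/-0.435 → slack +0.739/-1.313; half-tol=0.297, Σhalf²=0.346628
  +E: nom +48.100 → Σnom=6.900; wc +0.500/-0.500 → slack +1.239/-1.813; half-tol=0.500, Σhalf²=0.596628
Nominal = 6.900. Worst-case = [6.900 - 1.813, 6.900 + 1.239] = [5.087, 8.139]. RSS = √0.596628 = 0.772.

nominal=6.900 wc=[5.087,8.139] rss=0.772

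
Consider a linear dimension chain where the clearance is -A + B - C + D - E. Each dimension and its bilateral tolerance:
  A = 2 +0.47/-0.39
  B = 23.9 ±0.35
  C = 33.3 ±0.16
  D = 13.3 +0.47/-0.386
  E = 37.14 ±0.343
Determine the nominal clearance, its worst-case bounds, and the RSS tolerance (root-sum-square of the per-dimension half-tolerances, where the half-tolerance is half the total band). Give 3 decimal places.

nominal=-35.240 wc=[-36.949,-33.527] rss=0.796

Stack each dimension's contribution:
  -A: nom -2.000 → Σnom=-2.000; wc +0.390/-0.470 → slack +0.390/-0.470; half-tol=0.430, Σhalf²=0.184900
  +B: nom +23.900 → Σnom=21.900; wc +0.350/-0.350 → slack +0.740/-0.820; half-tol=0.350, Σhalf²=0.307400
  -C: nom -33.300 → Σnom=-11.400; wc +0.160/-0.160 → slack +0.900/-0.980; half-tol=0.160, Σhalf²=0.333000
  +D: nom +13.300 → Σnom=1.900; wc +0.470/-0.386 → slack +1.370/-1.366; half-tol=0.428, Σhalf²=0.516184
  -E: nom -37.140 → Σnom=-35.240; wc +0.343/-0.343 → slack +1.713/-1.709; half-tol=0.343, Σhalf²=0.633833
Nominal = -35.240. Worst-case = [-35.240 - 1.709, -35.240 + 1.713] = [-36.949, -33.527]. RSS = √0.633833 = 0.796.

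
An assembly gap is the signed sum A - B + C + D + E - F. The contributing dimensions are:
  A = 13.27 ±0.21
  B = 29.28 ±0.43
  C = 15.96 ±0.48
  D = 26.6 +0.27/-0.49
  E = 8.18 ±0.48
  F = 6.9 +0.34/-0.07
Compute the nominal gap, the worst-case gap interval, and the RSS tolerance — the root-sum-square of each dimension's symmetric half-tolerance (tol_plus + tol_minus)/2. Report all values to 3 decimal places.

Stack each dimension's contribution:
  +A: nom +13.270 → Σnom=13.270; wc +0.210/-0.210 → slack +0.210/-0.210; half-tol=0.210, Σhalf²=0.044100
  -B: nom -29.280 → Σnom=-16.010; wc +0.430/-0.430 → slack +0.640/-0.640; half-tol=0.430, Σhalf²=0.229000
  +C: nom +15.960 → Σnom=-0.050; wc +0.480/-0.480 → slack +1.120/-1.120; half-tol=0.480, Σhalf²=0.459400
  +D: nom +26.600 → Σnom=26.550; wc +0.270/-0.490 → slack +1.390/-1.610; half-tol=0.380, Σhalf²=0.603800
  +E: nom +8.180 → Σnom=34.730; wc +0.480/-0.480 → slack +1.870/-2.090; half-tol=0.480, Σhalf²=0.834200
  -F: nom -6.900 → Σnom=27.830; wc +0.070/-0.340 → slack +1.940/-2.430; half-tol=0.205, Σhalf²=0.876225
Nominal = 27.830. Worst-case = [27.830 - 2.430, 27.830 + 1.940] = [25.400, 29.770]. RSS = √0.876225 = 0.936.

nominal=27.830 wc=[25.400,29.770] rss=0.936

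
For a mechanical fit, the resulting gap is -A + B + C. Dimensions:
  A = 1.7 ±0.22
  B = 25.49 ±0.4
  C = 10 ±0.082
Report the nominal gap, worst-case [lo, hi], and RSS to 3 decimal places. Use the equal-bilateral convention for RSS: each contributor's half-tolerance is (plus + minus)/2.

nominal=33.790 wc=[33.088,34.492] rss=0.464

Stack each dimension's contribution:
  -A: nom -1.700 → Σnom=-1.700; wc +0.220/-0.220 → slack +0.220/-0.220; half-tol=0.220, Σhalf²=0.048400
  +B: nom +25.490 → Σnom=23.790; wc +0.400/-0.400 → slack +0.620/-0.620; half-tol=0.400, Σhalf²=0.208400
  +C: nom +10.000 → Σnom=33.790; wc +0.082/-0.082 → slack +0.702/-0.702; half-tol=0.082, Σhalf²=0.215124
Nominal = 33.790. Worst-case = [33.790 - 0.702, 33.790 + 0.702] = [33.088, 34.492]. RSS = √0.215124 = 0.464.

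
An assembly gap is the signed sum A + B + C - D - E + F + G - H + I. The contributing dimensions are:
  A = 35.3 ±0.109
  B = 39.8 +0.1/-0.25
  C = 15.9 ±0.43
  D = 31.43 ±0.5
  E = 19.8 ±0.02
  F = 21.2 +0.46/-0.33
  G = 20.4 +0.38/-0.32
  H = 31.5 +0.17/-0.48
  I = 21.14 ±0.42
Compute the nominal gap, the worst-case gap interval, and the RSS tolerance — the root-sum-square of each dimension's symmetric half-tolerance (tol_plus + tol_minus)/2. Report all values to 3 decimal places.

nominal=71.010 wc=[68.461,73.909] rss=1.019

Stack each dimension's contribution:
  +A: nom +35.300 → Σnom=35.300; wc +0.109/-0.109 → slack +0.109/-0.109; half-tol=0.109, Σhalf²=0.011881
  +B: nom +39.800 → Σnom=75.100; wc +0.100/-0.250 → slack +0.209/-0.359; half-tol=0.175, Σhalf²=0.042506
  +C: nom +15.900 → Σnom=91.000; wc +0.430/-0.430 → slack +0.639/-0.789; half-tol=0.430, Σhalf²=0.227406
  -D: nom -31.430 → Σnom=59.570; wc +0.500/-0.500 → slack +1.139/-1.289; half-tol=0.500, Σhalf²=0.477406
  -E: nom -19.800 → Σnom=39.770; wc +0.020/-0.020 → slack +1.159/-1.309; half-tol=0.020, Σhalf²=0.477806
  +F: nom +21.200 → Σnom=60.970; wc +0.460/-0.330 → slack +1.619/-1.639; half-tol=0.395, Σhalf²=0.633831
  +G: nom +20.400 → Σnom=81.370; wc +0.380/-0.320 → slack +1.999/-1.959; half-tol=0.350, Σhalf²=0.756331
  -H: nom -31.500 → Σnom=49.870; wc +0.480/-0.170 → slack +2.479/-2.129; half-tol=0.325, Σhalf²=0.861956
  +I: nom +21.140 → Σnom=71.010; wc +0.420/-0.420 → slack +2.899/-2.549; half-tol=0.420, Σhalf²=1.038356
Nominal = 71.010. Worst-case = [71.010 - 2.549, 71.010 + 2.899] = [68.461, 73.909]. RSS = √1.038356 = 1.019.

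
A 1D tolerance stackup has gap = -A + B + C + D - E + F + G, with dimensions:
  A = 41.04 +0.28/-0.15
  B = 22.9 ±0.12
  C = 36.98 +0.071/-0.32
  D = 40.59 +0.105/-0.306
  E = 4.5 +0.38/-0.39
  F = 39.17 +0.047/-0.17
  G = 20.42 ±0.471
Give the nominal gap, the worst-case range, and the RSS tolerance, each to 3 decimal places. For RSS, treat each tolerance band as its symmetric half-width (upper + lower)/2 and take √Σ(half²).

nominal=114.520 wc=[112.473,115.874] rss=0.723

Stack each dimension's contribution:
  -A: nom -41.040 → Σnom=-41.040; wc +0.150/-0.280 → slack +0.150/-0.280; half-tol=0.215, Σhalf²=0.046225
  +B: nom +22.900 → Σnom=-18.140; wc +0.120/-0.120 → slack +0.270/-0.400; half-tol=0.120, Σhalf²=0.060625
  +C: nom +36.980 → Σnom=18.840; wc +0.071/-0.320 → slack +0.341/-0.720; half-tol=0.196, Σhalf²=0.098845
  +D: nom +40.590 → Σnom=59.430; wc +0.105/-0.306 → slack +0.446/-1.026; half-tol=0.205, Σhalf²=0.141076
  -E: nom -4.500 → Σnom=54.930; wc +0.390/-0.380 → slack +0.836/-1.406; half-tol=0.385, Σhalf²=0.289301
  +F: nom +39.170 → Σnom=94.100; wc +0.047/-0.170 → slack +0.883/-1.576; half-tol=0.109, Σhalf²=0.301073
  +G: nom +20.420 → Σnom=114.520; wc +0.471/-0.471 → slack +1.354/-2.047; half-tol=0.471, Σhalf²=0.522914
Nominal = 114.520. Worst-case = [114.520 - 2.047, 114.520 + 1.354] = [112.473, 115.874]. RSS = √0.522914 = 0.723.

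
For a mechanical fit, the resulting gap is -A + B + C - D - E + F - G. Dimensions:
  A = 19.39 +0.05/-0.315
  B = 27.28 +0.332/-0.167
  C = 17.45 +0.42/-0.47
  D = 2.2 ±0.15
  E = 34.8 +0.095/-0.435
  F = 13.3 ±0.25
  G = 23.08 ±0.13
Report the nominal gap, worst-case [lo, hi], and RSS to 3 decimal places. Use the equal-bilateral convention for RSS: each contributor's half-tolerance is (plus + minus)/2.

Stack each dimension's contribution:
  -A: nom -19.390 → Σnom=-19.390; wc +0.315/-0.050 → slack +0.315/-0.050; half-tol=0.182, Σhalf²=0.033306
  +B: nom +27.280 → Σnom=7.890; wc +0.332/-0.167 → slack +0.647/-0.217; half-tol=0.249, Σhalf²=0.095556
  +C: nom +17.450 → Σnom=25.340; wc +0.420/-0.470 → slack +1.067/-0.687; half-tol=0.445, Σhalf²=0.293581
  -D: nom -2.200 → Σnom=23.140; wc +0.150/-0.150 → slack +1.217/-0.837; half-tol=0.150, Σhalf²=0.316081
  -E: nom -34.800 → Σnom=-11.660; wc +0.435/-0.095 → slack +1.652/-0.932; half-tol=0.265, Σhalf²=0.386306
  +F: nom +13.300 → Σnom=1.640; wc +0.250/-0.250 → slack +1.902/-1.182; half-tol=0.250, Σhalf²=0.448806
  -G: nom -23.080 → Σnom=-21.440; wc +0.130/-0.130 → slack +2.032/-1.312; half-tol=0.130, Σhalf²=0.465707
Nominal = -21.440. Worst-case = [-21.440 - 1.312, -21.440 + 2.032] = [-22.752, -19.408]. RSS = √0.465707 = 0.682.

nominal=-21.440 wc=[-22.752,-19.408] rss=0.682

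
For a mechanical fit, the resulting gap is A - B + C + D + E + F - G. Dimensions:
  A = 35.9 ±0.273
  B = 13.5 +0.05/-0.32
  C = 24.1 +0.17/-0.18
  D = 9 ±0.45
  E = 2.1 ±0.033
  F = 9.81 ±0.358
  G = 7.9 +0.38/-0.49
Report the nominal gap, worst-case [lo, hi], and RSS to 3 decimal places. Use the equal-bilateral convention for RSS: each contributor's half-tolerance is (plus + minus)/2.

nominal=59.510 wc=[57.786,61.604] rss=0.813

Stack each dimension's contribution:
  +A: nom +35.900 → Σnom=35.900; wc +0.273/-0.273 → slack +0.273/-0.273; half-tol=0.273, Σhalf²=0.074529
  -B: nom -13.500 → Σnom=22.400; wc +0.320/-0.050 → slack +0.593/-0.323; half-tol=0.185, Σhalf²=0.108754
  +C: nom +24.100 → Σnom=46.500; wc +0.170/-0.180 → slack +0.763/-0.503; half-tol=0.175, Σhalf²=0.139379
  +D: nom +9.000 → Σnom=55.500; wc +0.450/-0.450 → slack +1.213/-0.953; half-tol=0.450, Σhalf²=0.341879
  +E: nom +2.100 → Σnom=57.600; wc +0.033/-0.033 → slack +1.246/-0.986; half-tol=0.033, Σhalf²=0.342968
  +F: nom +9.810 → Σnom=67.410; wc +0.358/-0.358 → slack +1.604/-1.344; half-tol=0.358, Σhalf²=0.471132
  -G: nom -7.900 → Σnom=59.510; wc +0.490/-0.380 → slack +2.094/-1.724; half-tol=0.435, Σhalf²=0.660357
Nominal = 59.510. Worst-case = [59.510 - 1.724, 59.510 + 2.094] = [57.786, 61.604]. RSS = √0.660357 = 0.813.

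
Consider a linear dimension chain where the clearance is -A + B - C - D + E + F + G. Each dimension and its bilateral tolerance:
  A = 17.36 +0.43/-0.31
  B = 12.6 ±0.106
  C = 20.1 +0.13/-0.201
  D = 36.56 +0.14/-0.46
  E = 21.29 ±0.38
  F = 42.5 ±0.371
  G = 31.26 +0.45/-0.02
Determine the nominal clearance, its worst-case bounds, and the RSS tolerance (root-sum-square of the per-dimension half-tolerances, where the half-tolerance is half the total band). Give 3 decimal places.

Stack each dimension's contribution:
  -A: nom -17.360 → Σnom=-17.360; wc +0.310/-0.430 → slack +0.310/-0.430; half-tol=0.370, Σhalf²=0.136900
  +B: nom +12.600 → Σnom=-4.760; wc +0.106/-0.106 → slack +0.416/-0.536; half-tol=0.106, Σhalf²=0.148136
  -C: nom -20.100 → Σnom=-24.860; wc +0.201/-0.130 → slack +0.617/-0.666; half-tol=0.166, Σhalf²=0.175526
  -D: nom -36.560 → Σnom=-61.420; wc +0.460/-0.140 → slack +1.077/-0.806; half-tol=0.300, Σhalf²=0.265526
  +E: nom +21.290 → Σnom=-40.130; wc +0.380/-0.380 → slack +1.457/-1.186; half-tol=0.380, Σhalf²=0.409926
  +F: nom +42.500 → Σnom=2.370; wc +0.371/-0.371 → slack +1.828/-1.557; half-tol=0.371, Σhalf²=0.547567
  +G: nom +31.260 → Σnom=33.630; wc +0.450/-0.020 → slack +2.278/-1.577; half-tol=0.235, Σhalf²=0.602792
Nominal = 33.630. Worst-case = [33.630 - 1.577, 33.630 + 2.278] = [32.053, 35.908]. RSS = √0.602792 = 0.776.

nominal=33.630 wc=[32.053,35.908] rss=0.776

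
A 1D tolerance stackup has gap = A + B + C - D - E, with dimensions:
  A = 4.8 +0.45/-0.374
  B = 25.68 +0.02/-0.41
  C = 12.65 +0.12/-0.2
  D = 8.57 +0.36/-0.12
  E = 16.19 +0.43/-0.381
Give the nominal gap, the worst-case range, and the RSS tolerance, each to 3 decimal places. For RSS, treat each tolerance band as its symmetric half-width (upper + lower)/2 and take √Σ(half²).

nominal=18.370 wc=[16.596,19.461] rss=0.681

Stack each dimension's contribution:
  +A: nom +4.800 → Σnom=4.800; wc +0.450/-0.374 → slack +0.450/-0.374; half-tol=0.412, Σhalf²=0.169744
  +B: nom +25.680 → Σnom=30.480; wc +0.020/-0.410 → slack +0.470/-0.784; half-tol=0.215, Σhalf²=0.215969
  +C: nom +12.650 → Σnom=43.130; wc +0.120/-0.200 → slack +0.590/-0.984; half-tol=0.160, Σhalf²=0.241569
  -D: nom -8.570 → Σnom=34.560; wc +0.120/-0.360 → slack +0.710/-1.344; half-tol=0.240, Σhalf²=0.299169
  -E: nom -16.190 → Σnom=18.370; wc +0.381/-0.430 → slack +1.091/-1.774; half-tol=0.405, Σhalf²=0.463599
Nominal = 18.370. Worst-case = [18.370 - 1.774, 18.370 + 1.091] = [16.596, 19.461]. RSS = √0.463599 = 0.681.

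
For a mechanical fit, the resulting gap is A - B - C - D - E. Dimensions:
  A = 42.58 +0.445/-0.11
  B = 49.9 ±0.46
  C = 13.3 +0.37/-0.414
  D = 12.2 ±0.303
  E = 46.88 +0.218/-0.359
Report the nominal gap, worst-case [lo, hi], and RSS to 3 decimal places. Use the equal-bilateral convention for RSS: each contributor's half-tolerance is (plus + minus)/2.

nominal=-79.700 wc=[-81.161,-77.719] rss=0.786

Stack each dimension's contribution:
  +A: nom +42.580 → Σnom=42.580; wc +0.445/-0.110 → slack +0.445/-0.110; half-tol=0.278, Σhalf²=0.077006
  -B: nom -49.900 → Σnom=-7.320; wc +0.460/-0.460 → slack +0.905/-0.570; half-tol=0.460, Σhalf²=0.288606
  -C: nom -13.300 → Σnom=-20.620; wc +0.414/-0.370 → slack +1.319/-0.940; half-tol=0.392, Σhalf²=0.442270
  -D: nom -12.200 → Σnom=-32.820; wc +0.303/-0.303 → slack +1.622/-1.243; half-tol=0.303, Σhalf²=0.534079
  -E: nom -46.880 → Σnom=-79.700; wc +0.359/-0.218 → slack +1.981/-1.461; half-tol=0.288, Σhalf²=0.617312
Nominal = -79.700. Worst-case = [-79.700 - 1.461, -79.700 + 1.981] = [-81.161, -77.719]. RSS = √0.617312 = 0.786.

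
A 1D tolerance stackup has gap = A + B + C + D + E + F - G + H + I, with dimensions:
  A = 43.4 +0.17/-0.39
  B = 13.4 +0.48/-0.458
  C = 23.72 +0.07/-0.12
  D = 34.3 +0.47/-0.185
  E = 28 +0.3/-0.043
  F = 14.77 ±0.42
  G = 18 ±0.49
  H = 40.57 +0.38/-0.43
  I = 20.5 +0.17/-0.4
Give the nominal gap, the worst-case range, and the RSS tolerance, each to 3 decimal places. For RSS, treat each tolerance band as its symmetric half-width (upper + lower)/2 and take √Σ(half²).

nominal=200.660 wc=[197.724,203.610] rss=1.052

Stack each dimension's contribution:
  +A: nom +43.400 → Σnom=43.400; wc +0.170/-0.390 → slack +0.170/-0.390; half-tol=0.280, Σhalf²=0.078400
  +B: nom +13.400 → Σnom=56.800; wc +0.480/-0.458 → slack +0.650/-0.848; half-tol=0.469, Σhalf²=0.298361
  +C: nom +23.720 → Σnom=80.520; wc +0.070/-0.120 → slack +0.720/-0.968; half-tol=0.095, Σhalf²=0.307386
  +D: nom +34.300 → Σnom=114.820; wc +0.470/-0.185 → slack +1.190/-1.153; half-tol=0.328, Σhalf²=0.414642
  +E: nom +28.000 → Σnom=142.820; wc +0.300/-0.043 → slack +1.490/-1.196; half-tol=0.171, Σhalf²=0.444054
  +F: nom +14.770 → Σnom=157.590; wc +0.420/-0.420 → slack +1.910/-1.616; half-tol=0.420, Σhalf²=0.620454
  -G: nom -18.000 → Σnom=139.590; wc +0.490/-0.490 → slack +2.400/-2.106; half-tol=0.490, Σhalf²=0.860554
  +H: nom +40.570 → Σnom=180.160; wc +0.380/-0.430 → slack +2.780/-2.536; half-tol=0.405, Σhalf²=1.024579
  +I: nom +20.500 → Σnom=200.660; wc +0.170/-0.400 → slack +2.950/-2.936; half-tol=0.285, Σhalf²=1.105805
Nominal = 200.660. Worst-case = [200.660 - 2.936, 200.660 + 2.950] = [197.724, 203.610]. RSS = √1.105805 = 1.052.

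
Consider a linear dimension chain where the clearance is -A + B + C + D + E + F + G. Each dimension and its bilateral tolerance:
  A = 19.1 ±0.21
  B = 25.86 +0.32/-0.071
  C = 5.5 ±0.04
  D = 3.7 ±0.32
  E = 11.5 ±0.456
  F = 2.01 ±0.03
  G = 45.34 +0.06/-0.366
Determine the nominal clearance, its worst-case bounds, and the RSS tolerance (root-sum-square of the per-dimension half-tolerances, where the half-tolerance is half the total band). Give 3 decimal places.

Stack each dimension's contribution:
  -A: nom -19.100 → Σnom=-19.100; wc +0.210/-0.210 → slack +0.210/-0.210; half-tol=0.210, Σhalf²=0.044100
  +B: nom +25.860 → Σnom=6.760; wc +0.320/-0.071 → slack +0.530/-0.281; half-tol=0.196, Σhalf²=0.082320
  +C: nom +5.500 → Σnom=12.260; wc +0.040/-0.040 → slack +0.570/-0.321; half-tol=0.040, Σhalf²=0.083920
  +D: nom +3.700 → Σnom=15.960; wc +0.320/-0.320 → slack +0.890/-0.641; half-tol=0.320, Σhalf²=0.186320
  +E: nom +11.500 → Σnom=27.460; wc +0.456/-0.456 → slack +1.346/-1.097; half-tol=0.456, Σhalf²=0.394256
  +F: nom +2.010 → Σnom=29.470; wc +0.030/-0.030 → slack +1.376/-1.127; half-tol=0.030, Σhalf²=0.395156
  +G: nom +45.340 → Σnom=74.810; wc +0.060/-0.366 → slack +1.436/-1.493; half-tol=0.213, Σhalf²=0.440525
Nominal = 74.810. Worst-case = [74.810 - 1.493, 74.810 + 1.436] = [73.317, 76.246]. RSS = √0.440525 = 0.664.

nominal=74.810 wc=[73.317,76.246] rss=0.664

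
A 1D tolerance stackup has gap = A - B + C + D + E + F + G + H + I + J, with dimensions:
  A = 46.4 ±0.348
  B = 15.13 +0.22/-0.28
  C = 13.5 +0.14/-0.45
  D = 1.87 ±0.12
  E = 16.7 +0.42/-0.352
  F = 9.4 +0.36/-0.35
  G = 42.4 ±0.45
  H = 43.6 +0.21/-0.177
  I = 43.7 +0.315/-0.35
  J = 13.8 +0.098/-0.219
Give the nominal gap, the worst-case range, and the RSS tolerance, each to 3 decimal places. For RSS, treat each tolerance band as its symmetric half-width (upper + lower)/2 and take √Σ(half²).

Stack each dimension's contribution:
  +A: nom +46.400 → Σnom=46.400; wc +0.348/-0.348 → slack +0.348/-0.348; half-tol=0.348, Σhalf²=0.121104
  -B: nom -15.130 → Σnom=31.270; wc +0.280/-0.220 → slack +0.628/-0.568; half-tol=0.250, Σhalf²=0.183604
  +C: nom +13.500 → Σnom=44.770; wc +0.140/-0.450 → slack +0.768/-1.018; half-tol=0.295, Σhalf²=0.270629
  +D: nom +1.870 → Σnom=46.640; wc +0.120/-0.120 → slack +0.888/-1.138; half-tol=0.120, Σhalf²=0.285029
  +E: nom +16.700 → Σnom=63.340; wc +0.420/-0.352 → slack +1.308/-1.490; half-tol=0.386, Σhalf²=0.434025
  +F: nom +9.400 → Σnom=72.740; wc +0.360/-0.350 → slack +1.668/-1.840; half-tol=0.355, Σhalf²=0.560050
  +G: nom +42.400 → Σnom=115.140; wc +0.450/-0.450 → slack +2.118/-2.290; half-tol=0.450, Σhalf²=0.762550
  +H: nom +43.600 → Σnom=158.740; wc +0.210/-0.177 → slack +2.328/-2.467; half-tol=0.194, Σhalf²=0.799992
  +I: nom +43.700 → Σnom=202.440; wc +0.315/-0.350 → slack +2.643/-2.817; half-tol=0.333, Σhalf²=0.910549
  +J: nom +13.800 → Σnom=216.240; wc +0.098/-0.219 → slack +2.741/-3.036; half-tol=0.159, Σhalf²=0.935671
Nominal = 216.240. Worst-case = [216.240 - 3.036, 216.240 + 2.741] = [213.204, 218.981]. RSS = √0.935671 = 0.967.

nominal=216.240 wc=[213.204,218.981] rss=0.967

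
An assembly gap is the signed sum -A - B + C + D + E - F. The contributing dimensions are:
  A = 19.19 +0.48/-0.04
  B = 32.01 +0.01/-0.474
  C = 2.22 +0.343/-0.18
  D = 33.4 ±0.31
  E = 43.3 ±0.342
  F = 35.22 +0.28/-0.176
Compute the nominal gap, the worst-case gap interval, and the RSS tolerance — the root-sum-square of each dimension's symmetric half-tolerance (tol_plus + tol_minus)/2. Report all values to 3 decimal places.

nominal=-7.500 wc=[-9.102,-5.815] rss=0.678

Stack each dimension's contribution:
  -A: nom -19.190 → Σnom=-19.190; wc +0.040/-0.480 → slack +0.040/-0.480; half-tol=0.260, Σhalf²=0.067600
  -B: nom -32.010 → Σnom=-51.200; wc +0.474/-0.010 → slack +0.514/-0.490; half-tol=0.242, Σhalf²=0.126164
  +C: nom +2.220 → Σnom=-48.980; wc +0.343/-0.180 → slack +0.857/-0.670; half-tol=0.262, Σhalf²=0.194546
  +D: nom +33.400 → Σnom=-15.580; wc +0.310/-0.310 → slack +1.167/-0.980; half-tol=0.310, Σhalf²=0.290646
  +E: nom +43.300 → Σnom=27.720; wc +0.342/-0.342 → slack +1.509/-1.322; half-tol=0.342, Σhalf²=0.407610
  -F: nom -35.220 → Σnom=-7.500; wc +0.176/-0.280 → slack +1.685/-1.602; half-tol=0.228, Σhalf²=0.459594
Nominal = -7.500. Worst-case = [-7.500 - 1.602, -7.500 + 1.685] = [-9.102, -5.815]. RSS = √0.459594 = 0.678.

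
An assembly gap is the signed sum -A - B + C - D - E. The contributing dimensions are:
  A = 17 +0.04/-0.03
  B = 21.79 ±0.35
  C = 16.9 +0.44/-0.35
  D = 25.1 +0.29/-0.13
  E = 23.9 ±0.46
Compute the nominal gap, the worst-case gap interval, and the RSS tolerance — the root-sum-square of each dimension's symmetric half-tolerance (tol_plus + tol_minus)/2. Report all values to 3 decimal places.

Stack each dimension's contribution:
  -A: nom -17.000 → Σnom=-17.000; wc +0.030/-0.040 → slack +0.030/-0.040; half-tol=0.035, Σhalf²=0.001225
  -B: nom -21.790 → Σnom=-38.790; wc +0.350/-0.350 → slack +0.380/-0.390; half-tol=0.350, Σhalf²=0.123725
  +C: nom +16.900 → Σnom=-21.890; wc +0.440/-0.350 → slack +0.820/-0.740; half-tol=0.395, Σhalf²=0.279750
  -D: nom -25.100 → Σnom=-46.990; wc +0.130/-0.290 → slack +0.950/-1.030; half-tol=0.210, Σhalf²=0.323850
  -E: nom -23.900 → Σnom=-70.890; wc +0.460/-0.460 → slack +1.410/-1.490; half-tol=0.460, Σhalf²=0.535450
Nominal = -70.890. Worst-case = [-70.890 - 1.490, -70.890 + 1.410] = [-72.380, -69.480]. RSS = √0.535450 = 0.732.

nominal=-70.890 wc=[-72.380,-69.480] rss=0.732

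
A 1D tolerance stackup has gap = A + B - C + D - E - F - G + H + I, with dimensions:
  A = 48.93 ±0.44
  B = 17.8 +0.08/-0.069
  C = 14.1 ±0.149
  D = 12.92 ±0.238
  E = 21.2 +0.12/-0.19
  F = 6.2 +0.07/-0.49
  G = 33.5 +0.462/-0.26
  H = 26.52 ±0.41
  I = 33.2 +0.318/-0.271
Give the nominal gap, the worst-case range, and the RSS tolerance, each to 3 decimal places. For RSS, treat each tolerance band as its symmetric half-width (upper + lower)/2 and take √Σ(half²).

nominal=64.370 wc=[62.141,66.945] rss=0.875

Stack each dimension's contribution:
  +A: nom +48.930 → Σnom=48.930; wc +0.440/-0.440 → slack +0.440/-0.440; half-tol=0.440, Σhalf²=0.193600
  +B: nom +17.800 → Σnom=66.730; wc +0.080/-0.069 → slack +0.520/-0.509; half-tol=0.075, Σhalf²=0.199150
  -C: nom -14.100 → Σnom=52.630; wc +0.149/-0.149 → slack +0.669/-0.658; half-tol=0.149, Σhalf²=0.221351
  +D: nom +12.920 → Σnom=65.550; wc +0.238/-0.238 → slack +0.907/-0.896; half-tol=0.238, Σhalf²=0.277995
  -E: nom -21.200 → Σnom=44.350; wc +0.190/-0.120 → slack +1.097/-1.016; half-tol=0.155, Σhalf²=0.302020
  -F: nom -6.200 → Σnom=38.150; wc +0.490/-0.070 → slack +1.587/-1.086; half-tol=0.280, Σhalf²=0.380420
  -G: nom -33.500 → Σnom=4.650; wc +0.260/-0.462 → slack +1.847/-1.548; half-tol=0.361, Σhalf²=0.510741
  +H: nom +26.520 → Σnom=31.170; wc +0.410/-0.410 → slack +2.257/-1.958; half-tol=0.410, Σhalf²=0.678841
  +I: nom +33.200 → Σnom=64.370; wc +0.318/-0.271 → slack +2.575/-2.229; half-tol=0.294, Σhalf²=0.765572
Nominal = 64.370. Worst-case = [64.370 - 2.229, 64.370 + 2.575] = [62.141, 66.945]. RSS = √0.765572 = 0.875.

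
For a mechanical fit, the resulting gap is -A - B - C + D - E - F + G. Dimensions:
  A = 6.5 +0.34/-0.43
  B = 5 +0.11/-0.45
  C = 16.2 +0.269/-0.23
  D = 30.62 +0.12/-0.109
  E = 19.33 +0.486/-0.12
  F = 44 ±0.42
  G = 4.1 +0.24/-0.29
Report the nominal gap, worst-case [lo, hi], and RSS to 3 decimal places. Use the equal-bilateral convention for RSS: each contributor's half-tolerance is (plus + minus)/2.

nominal=-56.310 wc=[-58.334,-54.300] rss=0.800

Stack each dimension's contribution:
  -A: nom -6.500 → Σnom=-6.500; wc +0.430/-0.340 → slack +0.430/-0.340; half-tol=0.385, Σhalf²=0.148225
  -B: nom -5.000 → Σnom=-11.500; wc +0.450/-0.110 → slack +0.880/-0.450; half-tol=0.280, Σhalf²=0.226625
  -C: nom -16.200 → Σnom=-27.700; wc +0.230/-0.269 → slack +1.110/-0.719; half-tol=0.249, Σhalf²=0.288875
  +D: nom +30.620 → Σnom=2.920; wc +0.120/-0.109 → slack +1.230/-0.828; half-tol=0.114, Σhalf²=0.301986
  -E: nom -19.330 → Σnom=-16.410; wc +0.120/-0.486 → slack +1.350/-1.314; half-tol=0.303, Σhalf²=0.393795
  -F: nom -44.000 → Σnom=-60.410; wc +0.420/-0.420 → slack +1.770/-1.734; half-tol=0.420, Σhalf²=0.570195
  +G: nom +4.100 → Σnom=-56.310; wc +0.240/-0.290 → slack +2.010/-2.024; half-tol=0.265, Σhalf²=0.640420
Nominal = -56.310. Worst-case = [-56.310 - 2.024, -56.310 + 2.010] = [-58.334, -54.300]. RSS = √0.640420 = 0.800.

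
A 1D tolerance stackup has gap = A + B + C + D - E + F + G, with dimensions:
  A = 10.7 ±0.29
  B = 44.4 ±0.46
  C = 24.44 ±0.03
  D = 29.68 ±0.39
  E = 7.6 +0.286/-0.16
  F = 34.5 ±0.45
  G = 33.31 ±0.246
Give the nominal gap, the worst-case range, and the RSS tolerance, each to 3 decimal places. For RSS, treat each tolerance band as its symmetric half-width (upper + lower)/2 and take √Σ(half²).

nominal=169.430 wc=[167.278,171.456] rss=0.873

Stack each dimension's contribution:
  +A: nom +10.700 → Σnom=10.700; wc +0.290/-0.290 → slack +0.290/-0.290; half-tol=0.290, Σhalf²=0.084100
  +B: nom +44.400 → Σnom=55.100; wc +0.460/-0.460 → slack +0.750/-0.750; half-tol=0.460, Σhalf²=0.295700
  +C: nom +24.440 → Σnom=79.540; wc +0.030/-0.030 → slack +0.780/-0.780; half-tol=0.030, Σhalf²=0.296600
  +D: nom +29.680 → Σnom=109.220; wc +0.390/-0.390 → slack +1.170/-1.170; half-tol=0.390, Σhalf²=0.448700
  -E: nom -7.600 → Σnom=101.620; wc +0.160/-0.286 → slack +1.330/-1.456; half-tol=0.223, Σhalf²=0.498429
  +F: nom +34.500 → Σnom=136.120; wc +0.450/-0.450 → slack +1.780/-1.906; half-tol=0.450, Σhalf²=0.700929
  +G: nom +33.310 → Σnom=169.430; wc +0.246/-0.246 → slack +2.026/-2.152; half-tol=0.246, Σhalf²=0.761445
Nominal = 169.430. Worst-case = [169.430 - 2.152, 169.430 + 2.026] = [167.278, 171.456]. RSS = √0.761445 = 0.873.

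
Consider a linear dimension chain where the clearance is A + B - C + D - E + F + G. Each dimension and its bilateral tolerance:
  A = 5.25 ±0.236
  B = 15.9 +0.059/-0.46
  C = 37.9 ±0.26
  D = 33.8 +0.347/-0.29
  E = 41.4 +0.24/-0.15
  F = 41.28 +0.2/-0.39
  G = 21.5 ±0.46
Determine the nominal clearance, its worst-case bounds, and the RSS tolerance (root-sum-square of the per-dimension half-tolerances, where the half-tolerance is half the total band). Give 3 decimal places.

Stack each dimension's contribution:
  +A: nom +5.250 → Σnom=5.250; wc +0.236/-0.236 → slack +0.236/-0.236; half-tol=0.236, Σhalf²=0.055696
  +B: nom +15.900 → Σnom=21.150; wc +0.059/-0.460 → slack +0.295/-0.696; half-tol=0.260, Σhalf²=0.123036
  -C: nom -37.900 → Σnom=-16.750; wc +0.260/-0.260 → slack +0.555/-0.956; half-tol=0.260, Σhalf²=0.190636
  +D: nom +33.800 → Σnom=17.050; wc +0.347/-0.290 → slack +0.902/-1.246; half-tol=0.319, Σhalf²=0.292079
  -E: nom -41.400 → Σnom=-24.350; wc +0.150/-0.240 → slack +1.052/-1.486; half-tol=0.195, Σhalf²=0.330103
  +F: nom +41.280 → Σnom=16.930; wc +0.200/-0.390 → slack +1.252/-1.876; half-tol=0.295, Σhalf²=0.417129
  +G: nom +21.500 → Σnom=38.430; wc +0.460/-0.460 → slack +1.712/-2.336; half-tol=0.460, Σhalf²=0.628729
Nominal = 38.430. Worst-case = [38.430 - 2.336, 38.430 + 1.712] = [36.094, 40.142]. RSS = √0.628729 = 0.793.

nominal=38.430 wc=[36.094,40.142] rss=0.793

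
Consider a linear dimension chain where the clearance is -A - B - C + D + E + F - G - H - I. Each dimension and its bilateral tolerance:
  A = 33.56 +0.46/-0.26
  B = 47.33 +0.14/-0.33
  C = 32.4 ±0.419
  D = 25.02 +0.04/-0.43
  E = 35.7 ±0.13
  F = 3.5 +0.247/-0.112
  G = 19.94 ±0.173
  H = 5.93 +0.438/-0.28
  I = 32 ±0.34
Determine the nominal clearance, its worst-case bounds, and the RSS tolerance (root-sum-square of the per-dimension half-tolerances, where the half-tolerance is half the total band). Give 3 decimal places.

nominal=-106.940 wc=[-109.582,-104.721] rss=0.860

Stack each dimension's contribution:
  -A: nom -33.560 → Σnom=-33.560; wc +0.260/-0.460 → slack +0.260/-0.460; half-tol=0.360, Σhalf²=0.129600
  -B: nom -47.330 → Σnom=-80.890; wc +0.330/-0.140 → slack +0.590/-0.600; half-tol=0.235, Σhalf²=0.184825
  -C: nom -32.400 → Σnom=-113.290; wc +0.419/-0.419 → slack +1.009/-1.019; half-tol=0.419, Σhalf²=0.360386
  +D: nom +25.020 → Σnom=-88.270; wc +0.040/-0.430 → slack +1.049/-1.449; half-tol=0.235, Σhalf²=0.415611
  +E: nom +35.700 → Σnom=-52.570; wc +0.130/-0.130 → slack +1.179/-1.579; half-tol=0.130, Σhalf²=0.432511
  +F: nom +3.500 → Σnom=-49.070; wc +0.247/-0.112 → slack +1.426/-1.691; half-tol=0.179, Σhalf²=0.464731
  -G: nom -19.940 → Σnom=-69.010; wc +0.173/-0.173 → slack +1.599/-1.864; half-tol=0.173, Σhalf²=0.494660
  -H: nom -5.930 → Σnom=-74.940; wc +0.280/-0.438 → slack +1.879/-2.302; half-tol=0.359, Σhalf²=0.623541
  -I: nom -32.000 → Σnom=-106.940; wc +0.340/-0.340 → slack +2.219/-2.642; half-tol=0.340, Σhalf²=0.739141
Nominal = -106.940. Worst-case = [-106.940 - 2.642, -106.940 + 2.219] = [-109.582, -104.721]. RSS = √0.739141 = 0.860.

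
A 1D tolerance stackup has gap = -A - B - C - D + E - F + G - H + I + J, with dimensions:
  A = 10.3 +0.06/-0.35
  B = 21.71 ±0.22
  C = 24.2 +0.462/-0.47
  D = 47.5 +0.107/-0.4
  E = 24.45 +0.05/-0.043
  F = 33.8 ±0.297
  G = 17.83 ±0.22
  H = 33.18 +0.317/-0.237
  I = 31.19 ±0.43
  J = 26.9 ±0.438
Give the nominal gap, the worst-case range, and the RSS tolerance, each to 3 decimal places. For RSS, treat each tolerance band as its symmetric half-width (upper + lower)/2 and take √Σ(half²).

nominal=-70.320 wc=[-72.914,-67.208] rss=0.982

Stack each dimension's contribution:
  -A: nom -10.300 → Σnom=-10.300; wc +0.350/-0.060 → slack +0.350/-0.060; half-tol=0.205, Σhalf²=0.042025
  -B: nom -21.710 → Σnom=-32.010; wc +0.220/-0.220 → slack +0.570/-0.280; half-tol=0.220, Σhalf²=0.090425
  -C: nom -24.200 → Σnom=-56.210; wc +0.470/-0.462 → slack +1.040/-0.742; half-tol=0.466, Σhalf²=0.307581
  -D: nom -47.500 → Σnom=-103.710; wc +0.400/-0.107 → slack +1.440/-0.849; half-tol=0.254, Σhalf²=0.371843
  +E: nom +24.450 → Σnom=-79.260; wc +0.050/-0.043 → slack +1.490/-0.892; half-tol=0.046, Σhalf²=0.374005
  -F: nom -33.800 → Σnom=-113.060; wc +0.297/-0.297 → slack +1.787/-1.189; half-tol=0.297, Σhalf²=0.462214
  +G: nom +17.830 → Σnom=-95.230; wc +0.220/-0.220 → slack +2.007/-1.409; half-tol=0.220, Σhalf²=0.510614
  -H: nom -33.180 → Σnom=-128.410; wc +0.237/-0.317 → slack +2.244/-1.726; half-tol=0.277, Σhalf²=0.587344
  +I: nom +31.190 → Σnom=-97.220; wc +0.430/-0.430 → slack +2.674/-2.156; half-tol=0.430, Σhalf²=0.772243
  +J: nom +26.900 → Σnom=-70.320; wc +0.438/-0.438 → slack +3.112/-2.594; half-tol=0.438, Σhalf²=0.964087
Nominal = -70.320. Worst-case = [-70.320 - 2.594, -70.320 + 3.112] = [-72.914, -67.208]. RSS = √0.964087 = 0.982.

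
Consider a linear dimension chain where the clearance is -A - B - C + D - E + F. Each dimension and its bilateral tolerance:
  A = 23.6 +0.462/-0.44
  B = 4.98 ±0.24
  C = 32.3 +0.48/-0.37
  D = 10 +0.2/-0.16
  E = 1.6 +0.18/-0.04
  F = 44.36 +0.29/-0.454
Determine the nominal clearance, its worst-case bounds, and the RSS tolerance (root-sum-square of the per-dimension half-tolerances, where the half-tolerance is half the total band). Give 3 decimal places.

Stack each dimension's contribution:
  -A: nom -23.600 → Σnom=-23.600; wc +0.440/-0.462 → slack +0.440/-0.462; half-tol=0.451, Σhalf²=0.203401
  -B: nom -4.980 → Σnom=-28.580; wc +0.240/-0.240 → slack +0.680/-0.702; half-tol=0.240, Σhalf²=0.261001
  -C: nom -32.300 → Σnom=-60.880; wc +0.370/-0.480 → slack +1.050/-1.182; half-tol=0.425, Σhalf²=0.441626
  +D: nom +10.000 → Σnom=-50.880; wc +0.200/-0.160 → slack +1.250/-1.342; half-tol=0.180, Σhalf²=0.474026
  -E: nom -1.600 → Σnom=-52.480; wc +0.040/-0.180 → slack +1.290/-1.522; half-tol=0.110, Σhalf²=0.486126
  +F: nom +44.360 → Σnom=-8.120; wc +0.290/-0.454 → slack +1.580/-1.976; half-tol=0.372, Σhalf²=0.624510
Nominal = -8.120. Worst-case = [-8.120 - 1.976, -8.120 + 1.580] = [-10.096, -6.540]. RSS = √0.624510 = 0.790.

nominal=-8.120 wc=[-10.096,-6.540] rss=0.790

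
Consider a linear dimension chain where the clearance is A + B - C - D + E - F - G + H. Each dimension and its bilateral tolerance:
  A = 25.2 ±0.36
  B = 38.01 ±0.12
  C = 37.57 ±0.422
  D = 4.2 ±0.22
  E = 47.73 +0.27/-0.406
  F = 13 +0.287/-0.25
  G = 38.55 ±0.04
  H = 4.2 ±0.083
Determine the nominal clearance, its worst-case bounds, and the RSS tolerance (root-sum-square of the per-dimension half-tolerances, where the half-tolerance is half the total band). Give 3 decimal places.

Stack each dimension's contribution:
  +A: nom +25.200 → Σnom=25.200; wc +0.360/-0.360 → slack +0.360/-0.360; half-tol=0.360, Σhalf²=0.129600
  +B: nom +38.010 → Σnom=63.210; wc +0.120/-0.120 → slack +0.480/-0.480; half-tol=0.120, Σhalf²=0.144000
  -C: nom -37.570 → Σnom=25.640; wc +0.422/-0.422 → slack +0.902/-0.902; half-tol=0.422, Σhalf²=0.322084
  -D: nom -4.200 → Σnom=21.440; wc +0.220/-0.220 → slack +1.122/-1.122; half-tol=0.220, Σhalf²=0.370484
  +E: nom +47.730 → Σnom=69.170; wc +0.270/-0.406 → slack +1.392/-1.528; half-tol=0.338, Σhalf²=0.484728
  -F: nom -13.000 → Σnom=56.170; wc +0.250/-0.287 → slack +1.642/-1.815; half-tol=0.268, Σhalf²=0.556820
  -G: nom -38.550 → Σnom=17.620; wc +0.040/-0.040 → slack +1.682/-1.855; half-tol=0.040, Σhalf²=0.558420
  +H: nom +4.200 → Σnom=21.820; wc +0.083/-0.083 → slack +1.765/-1.938; half-tol=0.083, Σhalf²=0.565309
Nominal = 21.820. Worst-case = [21.820 - 1.938, 21.820 + 1.765] = [19.882, 23.585]. RSS = √0.565309 = 0.752.

nominal=21.820 wc=[19.882,23.585] rss=0.752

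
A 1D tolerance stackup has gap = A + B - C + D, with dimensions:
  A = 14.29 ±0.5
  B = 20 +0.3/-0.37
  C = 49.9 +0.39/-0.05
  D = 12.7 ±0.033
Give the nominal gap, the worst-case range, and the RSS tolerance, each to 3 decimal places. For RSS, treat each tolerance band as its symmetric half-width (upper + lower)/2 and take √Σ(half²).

nominal=-2.910 wc=[-4.203,-2.027] rss=0.642

Stack each dimension's contribution:
  +A: nom +14.290 → Σnom=14.290; wc +0.500/-0.500 → slack +0.500/-0.500; half-tol=0.500, Σhalf²=0.250000
  +B: nom +20.000 → Σnom=34.290; wc +0.300/-0.370 → slack +0.800/-0.870; half-tol=0.335, Σhalf²=0.362225
  -C: nom -49.900 → Σnom=-15.610; wc +0.050/-0.390 → slack +0.850/-1.260; half-tol=0.220, Σhalf²=0.410625
  +D: nom +12.700 → Σnom=-2.910; wc +0.033/-0.033 → slack +0.883/-1.293; half-tol=0.033, Σhalf²=0.411714
Nominal = -2.910. Worst-case = [-2.910 - 1.293, -2.910 + 0.883] = [-4.203, -2.027]. RSS = √0.411714 = 0.642.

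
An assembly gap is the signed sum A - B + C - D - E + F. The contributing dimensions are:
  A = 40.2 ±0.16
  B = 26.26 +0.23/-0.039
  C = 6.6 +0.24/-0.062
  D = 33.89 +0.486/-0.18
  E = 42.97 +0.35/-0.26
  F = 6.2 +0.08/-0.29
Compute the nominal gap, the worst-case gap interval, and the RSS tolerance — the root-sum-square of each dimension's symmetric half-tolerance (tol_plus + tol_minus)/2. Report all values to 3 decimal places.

nominal=-50.120 wc=[-51.698,-49.161] rss=0.552

Stack each dimension's contribution:
  +A: nom +40.200 → Σnom=40.200; wc +0.160/-0.160 → slack +0.160/-0.160; half-tol=0.160, Σhalf²=0.025600
  -B: nom -26.260 → Σnom=13.940; wc +0.039/-0.230 → slack +0.199/-0.390; half-tol=0.135, Σhalf²=0.043690
  +C: nom +6.600 → Σnom=20.540; wc +0.240/-0.062 → slack +0.439/-0.452; half-tol=0.151, Σhalf²=0.066491
  -D: nom -33.890 → Σnom=-13.350; wc +0.180/-0.486 → slack +0.619/-0.938; half-tol=0.333, Σhalf²=0.177380
  -E: nom -42.970 → Σnom=-56.320; wc +0.260/-0.350 → slack +0.879/-1.288; half-tol=0.305, Σhalf²=0.270405
  +F: nom +6.200 → Σnom=-50.120; wc +0.080/-0.290 → slack +0.959/-1.578; half-tol=0.185, Σhalf²=0.304630
Nominal = -50.120. Worst-case = [-50.120 - 1.578, -50.120 + 0.959] = [-51.698, -49.161]. RSS = √0.304630 = 0.552.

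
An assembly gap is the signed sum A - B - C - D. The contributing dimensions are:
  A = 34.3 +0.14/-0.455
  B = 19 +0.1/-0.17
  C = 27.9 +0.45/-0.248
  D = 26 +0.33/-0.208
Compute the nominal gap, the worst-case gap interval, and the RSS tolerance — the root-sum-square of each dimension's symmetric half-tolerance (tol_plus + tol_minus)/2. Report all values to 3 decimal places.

nominal=-38.600 wc=[-39.935,-37.834] rss=0.549

Stack each dimension's contribution:
  +A: nom +34.300 → Σnom=34.300; wc +0.140/-0.455 → slack +0.140/-0.455; half-tol=0.297, Σhalf²=0.088506
  -B: nom -19.000 → Σnom=15.300; wc +0.170/-0.100 → slack +0.310/-0.555; half-tol=0.135, Σhalf²=0.106731
  -C: nom -27.900 → Σnom=-12.600; wc +0.248/-0.450 → slack +0.558/-1.005; half-tol=0.349, Σhalf²=0.228532
  -D: nom -26.000 → Σnom=-38.600; wc +0.208/-0.330 → slack +0.766/-1.335; half-tol=0.269, Σhalf²=0.300893
Nominal = -38.600. Worst-case = [-38.600 - 1.335, -38.600 + 0.766] = [-39.935, -37.834]. RSS = √0.300893 = 0.549.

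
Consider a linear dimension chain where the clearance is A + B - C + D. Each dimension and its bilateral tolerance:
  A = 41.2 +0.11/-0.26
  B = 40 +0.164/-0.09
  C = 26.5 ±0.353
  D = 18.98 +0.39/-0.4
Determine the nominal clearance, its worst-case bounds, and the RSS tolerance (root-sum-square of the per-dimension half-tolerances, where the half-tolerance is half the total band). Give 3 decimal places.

Stack each dimension's contribution:
  +A: nom +41.200 → Σnom=41.200; wc +0.110/-0.260 → slack +0.110/-0.260; half-tol=0.185, Σhalf²=0.034225
  +B: nom +40.000 → Σnom=81.200; wc +0.164/-0.090 → slack +0.274/-0.350; half-tol=0.127, Σhalf²=0.050354
  -C: nom -26.500 → Σnom=54.700; wc +0.353/-0.353 → slack +0.627/-0.703; half-tol=0.353, Σhalf²=0.174963
  +D: nom +18.980 → Σnom=73.680; wc +0.390/-0.400 → slack +1.017/-1.103; half-tol=0.395, Σhalf²=0.330988
Nominal = 73.680. Worst-case = [73.680 - 1.103, 73.680 + 1.017] = [72.577, 74.697]. RSS = √0.330988 = 0.575.

nominal=73.680 wc=[72.577,74.697] rss=0.575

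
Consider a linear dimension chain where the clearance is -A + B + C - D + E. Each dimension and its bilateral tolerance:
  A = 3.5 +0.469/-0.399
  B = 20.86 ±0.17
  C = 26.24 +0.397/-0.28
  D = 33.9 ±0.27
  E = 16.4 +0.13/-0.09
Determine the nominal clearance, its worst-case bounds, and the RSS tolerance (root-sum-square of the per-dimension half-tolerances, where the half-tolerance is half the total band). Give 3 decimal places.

nominal=26.100 wc=[24.821,27.466] rss=0.646

Stack each dimension's contribution:
  -A: nom -3.500 → Σnom=-3.500; wc +0.399/-0.469 → slack +0.399/-0.469; half-tol=0.434, Σhalf²=0.188356
  +B: nom +20.860 → Σnom=17.360; wc +0.170/-0.170 → slack +0.569/-0.639; half-tol=0.170, Σhalf²=0.217256
  +C: nom +26.240 → Σnom=43.600; wc +0.397/-0.280 → slack +0.966/-0.919; half-tol=0.339, Σhalf²=0.331838
  -D: nom -33.900 → Σnom=9.700; wc +0.270/-0.270 → slack +1.236/-1.189; half-tol=0.270, Σhalf²=0.404738
  +E: nom +16.400 → Σnom=26.100; wc +0.130/-0.090 → slack +1.366/-1.279; half-tol=0.110, Σhalf²=0.416838
Nominal = 26.100. Worst-case = [26.100 - 1.279, 26.100 + 1.366] = [24.821, 27.466]. RSS = √0.416838 = 0.646.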